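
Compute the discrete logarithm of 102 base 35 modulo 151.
121

Baby-step giant-step with step n = ⌈√151⌉ = 13.
Baby steps 35^j mod 151 (j:value) for j=0..12: 0:1, 1:35, 2:17, 3:142, 4:138, 5:149, 6:81, 7:117, 8:18, 9:26, 10:4, 11:140, 12:68.
Giant-step multiplier: 35^(-13) ≡ 35^(150-13) = 35^137 ≡ 130 (mod 151).
Giant steps γ_i = 102·130^i mod 151: γ_0=102, γ_1=123, γ_2=135, γ_3=34, γ_4=41, γ_5=45, γ_6=112, γ_7=64, γ_8=15, γ_9=138 (in table at j=4).
x = i·n + j = 9·13 + 4 = 121.
Check: 35^121 ≡ 102 (mod 151).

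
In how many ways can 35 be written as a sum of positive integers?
14883

p(n) counts ways to write n as a sum of positive integers (order ignored).
Euler's pentagonal recurrence: p(k) = p(k-1) + p(k-2) - p(k-5) - p(k-7) + p(k-12) + p(k-15) - ... (offsets j(3j∓1)/2, signs ++--, p(0)=1, p(<0)=0).
DP table for k = 0..34: p(0)=1, p(1)=1, p(2)=2, p(3)=3, p(4)=5, p(5)=7, p(6)=11, p(7)=15, p(8)=22, p(9)=30, p(10)=42, p(11)=56, p(12)=77, p(13)=101, p(14)=135, p(15)=176, p(16)=231, p(17)=297, p(18)=385, p(19)=490, p(20)=627, p(21)=792, p(22)=1002, p(23)=1255, p(24)=1575, p(25)=1958, p(26)=2436, p(27)=3010, p(28)=3718, p(29)=4565, p(30)=5604, p(31)=6842, p(32)=8349, p(33)=10143, p(34)=12310.
Final step: p(35) = p(34) + p(33) - p(30) - p(28) + p(23) + p(20) - p(13) - p(9) + p(0)
= 12310 + 10143 - 5604 - 3718 + 1255 + 627 - 101 - 30 + 1
= 14883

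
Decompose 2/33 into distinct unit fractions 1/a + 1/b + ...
1/17 + 1/561

Greedy algorithm:
2/33: ceiling(33/2) = 17, use 1/17
1/561: ceiling(561/1) = 561, use 1/561
Result: 2/33 = 1/17 + 1/561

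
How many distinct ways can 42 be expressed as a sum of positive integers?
53174

p(n) counts ways to write n as a sum of positive integers (order ignored).
Euler's pentagonal recurrence: p(k) = p(k-1) + p(k-2) - p(k-5) - p(k-7) + p(k-12) + p(k-15) - ... (offsets j(3j∓1)/2, signs ++--, p(0)=1, p(<0)=0).
DP table for k = 0..41: p(0)=1, p(1)=1, p(2)=2, p(3)=3, p(4)=5, p(5)=7, p(6)=11, p(7)=15, p(8)=22, p(9)=30, p(10)=42, p(11)=56, p(12)=77, p(13)=101, p(14)=135, p(15)=176, p(16)=231, p(17)=297, p(18)=385, p(19)=490, p(20)=627, p(21)=792, p(22)=1002, p(23)=1255, p(24)=1575, p(25)=1958, p(26)=2436, p(27)=3010, p(28)=3718, p(29)=4565, p(30)=5604, p(31)=6842, p(32)=8349, p(33)=10143, p(34)=12310, p(35)=14883, p(36)=17977, p(37)=21637, p(38)=26015, p(39)=31185, p(40)=37338, p(41)=44583.
Final step: p(42) = p(41) + p(40) - p(37) - p(35) + p(30) + p(27) - p(20) - p(16) + p(7) + p(2)
= 44583 + 37338 - 21637 - 14883 + 5604 + 3010 - 627 - 231 + 15 + 2
= 53174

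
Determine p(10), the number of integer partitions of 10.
42

p(n) counts ways to write n as a sum of positive integers (order ignored).
Examples: 10; 9 + 1; 8 + 2; 8 + 1 + 1; 7 + 3; ... (42 total)
p(10) = 42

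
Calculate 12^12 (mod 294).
288

Repeated squaring. Binary of 12 = 1100.
12^1 ≡ 12 (mod 294); 12^2 ≡ 144 (mod 294); 12^4 ≡ 156 (mod 294); 12^8 ≡ 228 (mod 294)
12^12 = 12^4 × 12^8 ≡ 288 (mod 294)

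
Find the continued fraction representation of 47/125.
[0; 2, 1, 1, 1, 15]

Euclidean algorithm steps:
47 = 0 × 125 + 47
125 = 2 × 47 + 31
47 = 1 × 31 + 16
31 = 1 × 16 + 15
16 = 1 × 15 + 1
15 = 15 × 1 + 0
Continued fraction: [0; 2, 1, 1, 1, 15]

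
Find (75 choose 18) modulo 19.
1

Using Lucas' theorem:
Write n=75 and k=18 in base 19:
n in base 19: [3, 18]
k in base 19: [0, 18]
C(75,18) mod 19 = ∏ C(n_i, k_i) mod 19
Digit binomials (mod 19): C(3,0) = 1; C(18,18) = 1
Product: 1 × 1 = 1 ≡ 1 (mod 19)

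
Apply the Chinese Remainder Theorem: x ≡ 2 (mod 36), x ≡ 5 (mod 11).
38

Using Chinese Remainder Theorem:
M = 36 × 11 = 396
M1 = 11, M2 = 36
y1 = 11^(-1) mod 36 = 23
y2 = 36^(-1) mod 11 = 4
x = (2×11×23 + 5×36×4) mod 396 = 38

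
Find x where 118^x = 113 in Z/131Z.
120

Baby-step giant-step with step n = ⌈√131⌉ = 12.
Baby steps 118^j mod 131 (j:value) for j=0..11: 0:1, 1:118, 2:38, 3:30, 4:3, 5:92, 6:114, 7:90, 8:9, 9:14, 10:80, 11:8.
Giant-step multiplier: 118^(-12) ≡ 118^(130-12) = 118^118 ≡ 34 (mod 131).
Giant steps γ_i = 113·34^i mod 131: γ_0=113, γ_1=43, γ_2=21, γ_3=59, γ_4=41, γ_5=84, γ_6=105, γ_7=33, γ_8=74, γ_9=27, γ_10=1 (in table at j=0).
x = i·n + j = 10·12 + 0 = 120.
Check: 118^120 ≡ 113 (mod 131).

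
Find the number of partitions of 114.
952050665

p(n) counts ways to write n as a sum of positive integers (order ignored).
Euler's pentagonal recurrence: p(k) = p(k-1) + p(k-2) - p(k-5) - p(k-7) + p(k-12) + p(k-15) - ... (offsets j(3j∓1)/2, signs ++--, p(0)=1, p(<0)=0).
DP table for k = 0..113: p(0)=1, p(1)=1, p(2)=2, p(3)=3, p(4)=5, p(5)=7, p(6)=11, p(7)=15, p(8)=22, p(9)=30, p(10)=42, p(11)=56, p(12)=77, p(13)=101, p(14)=135, p(15)=176, p(16)=231, p(17)=297, p(18)=385, p(19)=490, p(20)=627, p(21)=792, p(22)=1002, p(23)=1255, p(24)=1575, p(25)=1958, p(26)=2436, p(27)=3010, p(28)=3718, p(29)=4565, p(30)=5604, p(31)=6842, p(32)=8349, p(33)=10143, p(34)=12310, p(35)=14883, p(36)=17977, p(37)=21637, p(38)=26015, p(39)=31185, p(40)=37338, p(41)=44583, p(42)=53174, p(43)=63261, p(44)=75175, p(45)=89134, p(46)=105558, p(47)=124754, p(48)=147273, p(49)=173525, p(50)=204226, p(51)=239943, p(52)=281589, p(53)=329931, p(54)=386155, p(55)=451276, p(56)=526823, p(57)=614154, p(58)=715220, p(59)=831820, p(60)=966467, p(61)=1121505, p(62)=1300156, p(63)=1505499, p(64)=1741630, p(65)=2012558, p(66)=2323520, p(67)=2679689, p(68)=3087735, p(69)=3554345, p(70)=4087968, p(71)=4697205, p(72)=5392783, p(73)=6185689, p(74)=7089500, p(75)=8118264, p(76)=9289091, p(77)=10619863, p(78)=12132164, p(79)=13848650, p(80)=15796476, p(81)=18004327, p(82)=20506255, p(83)=23338469, p(84)=26543660, p(85)=30167357, p(86)=34262962, p(87)=38887673, p(88)=44108109, p(89)=49995925, p(90)=56634173, p(91)=64112359, p(92)=72533807, p(93)=82010177, p(94)=92669720, p(95)=104651419, p(96)=118114304, p(97)=133230930, p(98)=150198136, p(99)=169229875, p(100)=190569292, p(101)=214481126, p(102)=241265379, p(103)=271248950, p(104)=304801365, p(105)=342325709, p(106)=384276336, p(107)=431149389, p(108)=483502844, p(109)=541946240, p(110)=607163746, p(111)=679903203, p(112)=761002156, p(113)=851376628.
Final step: p(114) = p(113) + p(112) - p(109) - p(107) + p(102) + p(99) - p(92) - p(88) + p(79) + p(74) - p(63) - p(57) + p(44) + p(37) - p(22) - p(14)
= 851376628 + 761002156 - 541946240 - 431149389 + 241265379 + 169229875 - 72533807 - 44108109 + 13848650 + 7089500 - 1505499 - 614154 + 75175 + 21637 - 1002 - 135
= 952050665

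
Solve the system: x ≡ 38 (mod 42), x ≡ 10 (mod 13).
374

Using Chinese Remainder Theorem:
M = 42 × 13 = 546
M1 = 13, M2 = 42
y1 = 13^(-1) mod 42 = 13
y2 = 42^(-1) mod 13 = 9
x = (38×13×13 + 10×42×9) mod 546 = 374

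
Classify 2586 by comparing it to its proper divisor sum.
abundant

Proper divisors of 2586: sum = 1 + 2 + 3 + 6 + 431 + 862 + 1293 = 2598
Since 2598 > 2586, 2586 is abundant.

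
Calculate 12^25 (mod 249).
51

Repeated squaring. Binary of 25 = 11001.
12^1 ≡ 12 (mod 249); 12^2 ≡ 144 (mod 249); 12^4 ≡ 69 (mod 249); 12^8 ≡ 30 (mod 249); 12^16 ≡ 153 (mod 249)
12^25 = 12^1 × 12^8 × 12^16 ≡ 51 (mod 249)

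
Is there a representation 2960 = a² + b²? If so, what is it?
16² + 52² (a=16, b=52)

Factorization: 2960 = 2^4 × 5 × 37
By Fermat: n is sum of two squares iff every prime p ≡ 3 (mod 4) appears to even power.
All primes ≡ 3 (mod 4) appear to even power.
Search a = 0, 1, 2, … for 2960 - a² a perfect square: first hit at a = 16: 2960 - 256 = 2704 = 52².
2960 = 16² + 52² = 256 + 2704 ✓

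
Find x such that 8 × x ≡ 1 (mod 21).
8

gcd(8, 21) = 1, so the inverse exists.
Extended Euclidean algorithm on (21, 8):
21 = 2 × 8 + 5  ⟹  5 = (1)·21 + (-2)·8
8 = 1 × 5 + 3  ⟹  3 = (-1)·21 + (3)·8
5 = 1 × 3 + 2  ⟹  2 = (2)·21 + (-5)·8
3 = 1 × 2 + 1  ⟹  1 = (-3)·21 + (8)·8
So (8)·8 ≡ 1 (mod 21), i.e. 8^(-1) ≡ 8 (mod 21).
Check: 8 × 8 = 64 ≡ 1 (mod 21)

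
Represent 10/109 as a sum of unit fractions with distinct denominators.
1/11 + 1/1199

Greedy algorithm:
10/109: ceiling(109/10) = 11, use 1/11
1/1199: ceiling(1199/1) = 1199, use 1/1199
Result: 10/109 = 1/11 + 1/1199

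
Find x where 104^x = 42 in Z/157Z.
38

Baby-step giant-step with step n = ⌈√157⌉ = 13.
Baby steps 104^j mod 157 (j:value) for j=0..12: 0:1, 1:104, 2:140, 3:116, 4:132, 5:69, 6:111, 7:83, 8:154, 9:2, 10:51, 11:123, 12:75.
Giant-step multiplier: 104^(-13) ≡ 104^(156-13) = 104^143 ≡ 135 (mod 157).
Giant steps γ_i = 42·135^i mod 157: γ_0=42, γ_1=18, γ_2=75 (in table at j=12).
x = i·n + j = 2·13 + 12 = 38.
Check: 104^38 ≡ 42 (mod 157).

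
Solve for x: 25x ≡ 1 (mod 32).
9

gcd(25, 32) = 1, so the inverse exists.
Extended Euclidean algorithm on (32, 25):
32 = 1 × 25 + 7  ⟹  7 = (1)·32 + (-1)·25
25 = 3 × 7 + 4  ⟹  4 = (-3)·32 + (4)·25
7 = 1 × 4 + 3  ⟹  3 = (4)·32 + (-5)·25
4 = 1 × 3 + 1  ⟹  1 = (-7)·32 + (9)·25
So (9)·25 ≡ 1 (mod 32), i.e. 25^(-1) ≡ 9 (mod 32).
Check: 25 × 9 = 225 ≡ 1 (mod 32)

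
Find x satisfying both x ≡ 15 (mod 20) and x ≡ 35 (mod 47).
35

Using Chinese Remainder Theorem:
M = 20 × 47 = 940
M1 = 47, M2 = 20
y1 = 47^(-1) mod 20 = 3
y2 = 20^(-1) mod 47 = 40
x = (15×47×3 + 35×20×40) mod 940 = 35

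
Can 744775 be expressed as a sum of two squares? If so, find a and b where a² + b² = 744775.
Not possible

Factorization: 744775 = 5^2 × 31^3
By Fermat: n is sum of two squares iff every prime p ≡ 3 (mod 4) appears to even power.
Prime(s) ≡ 3 (mod 4) with odd exponent: [(31, 3)]
Therefore 744775 cannot be expressed as a² + b².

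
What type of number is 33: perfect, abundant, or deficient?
deficient

Proper divisors of 33: sum = 1 + 3 + 11 = 15
Since 15 < 33, 33 is deficient.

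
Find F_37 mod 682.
13

Matrix identity: Q^n = [[F_(n+1), F_n], [F_n, F_(n-1)]] with Q = [[1,1],[1,0]].
n = 37 = 100101₂. Square-and-multiply, entries mod 682:
Q^1 = [[1,1],[1,0]]
Q^2 = (Q^1)² = [[2,1],[1,1]]
Q^4 = (Q^2)² = [[5,3],[3,2]]
Q^9 = (Q^4)²·Q = [[55,34],[34,21]]
Q^18 = (Q^9)² = [[89,538],[538,233]]
Q^37 = (Q^18)²·Q = [[21,13],[13,8]]
F_37 mod 682 = Q^37[0][1] = 13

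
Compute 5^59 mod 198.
119

Repeated squaring. Binary of 59 = 111011.
5^1 ≡ 5 (mod 198); 5^2 ≡ 25 (mod 198); 5^4 ≡ 31 (mod 198); 5^8 ≡ 169 (mod 198); 5^16 ≡ 49 (mod 198); 5^32 ≡ 25 (mod 198)
5^59 = 5^1 × 5^2 × 5^8 × 5^16 × 5^32 ≡ 119 (mod 198)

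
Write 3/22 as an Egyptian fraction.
1/8 + 1/88

Greedy algorithm:
3/22: ceiling(22/3) = 8, use 1/8
1/88: ceiling(88/1) = 88, use 1/88
Result: 3/22 = 1/8 + 1/88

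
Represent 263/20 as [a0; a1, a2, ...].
[13; 6, 1, 2]

Euclidean algorithm steps:
263 = 13 × 20 + 3
20 = 6 × 3 + 2
3 = 1 × 2 + 1
2 = 2 × 1 + 0
Continued fraction: [13; 6, 1, 2]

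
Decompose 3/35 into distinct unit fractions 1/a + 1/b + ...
1/12 + 1/420

Greedy algorithm:
3/35: ceiling(35/3) = 12, use 1/12
1/420: ceiling(420/1) = 420, use 1/420
Result: 3/35 = 1/12 + 1/420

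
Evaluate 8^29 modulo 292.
64

Repeated squaring. Binary of 29 = 11101.
8^1 ≡ 8 (mod 292); 8^2 ≡ 64 (mod 292); 8^4 ≡ 8 (mod 292); 8^8 ≡ 64 (mod 292); 8^16 ≡ 8 (mod 292)
8^29 = 8^1 × 8^4 × 8^8 × 8^16 ≡ 64 (mod 292)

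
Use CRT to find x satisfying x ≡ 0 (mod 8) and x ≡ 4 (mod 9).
40

Using Chinese Remainder Theorem:
M = 8 × 9 = 72
M1 = 9, M2 = 8
y1 = 9^(-1) mod 8 = 1
y2 = 8^(-1) mod 9 = 8
x = (0×9×1 + 4×8×8) mod 72 = 40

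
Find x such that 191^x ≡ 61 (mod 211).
7

Baby-step giant-step with step n = ⌈√211⌉ = 15.
Baby steps 191^j mod 211 (j:value) for j=0..14: 0:1, 1:191, 2:189, 3:18, 4:62, 5:26, 6:113, 7:61, 8:46, 9:135, 10:43, 11:195, 12:109, 13:141, 14:134.
h = 61 is already in the table at j=7, so x = 7.
Check: 191^7 ≡ 61 (mod 211).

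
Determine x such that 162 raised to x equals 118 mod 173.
156

Baby-step giant-step with step n = ⌈√173⌉ = 14.
Baby steps 162^j mod 173 (j:value) for j=0..13: 0:1, 1:162, 2:121, 3:53, 4:109, 5:12, 6:41, 7:68, 8:117, 9:97, 10:144, 11:146, 12:124, 13:20.
Giant-step multiplier: 162^(-14) ≡ 162^(172-14) = 162^158 ≡ 92 (mod 173).
Giant steps γ_i = 118·92^i mod 173: γ_0=118, γ_1=130, γ_2=23, γ_3=40, γ_4=47, γ_5=172, γ_6=81, γ_7=13, γ_8=158, γ_9=4, γ_10=22, γ_11=121 (in table at j=2).
x = i·n + j = 11·14 + 2 = 156.
Check: 162^156 ≡ 118 (mod 173).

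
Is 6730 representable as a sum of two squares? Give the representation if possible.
13² + 81² (a=13, b=81)

Factorization: 6730 = 2 × 5 × 673
By Fermat: n is sum of two squares iff every prime p ≡ 3 (mod 4) appears to even power.
All primes ≡ 3 (mod 4) appear to even power.
Search a = 0, 1, 2, … for 6730 - a² a perfect square: first hit at a = 13: 6730 - 169 = 6561 = 81².
6730 = 13² + 81² = 169 + 6561 ✓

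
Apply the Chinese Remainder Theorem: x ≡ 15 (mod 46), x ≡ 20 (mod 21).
797

Using Chinese Remainder Theorem:
M = 46 × 21 = 966
M1 = 21, M2 = 46
y1 = 21^(-1) mod 46 = 11
y2 = 46^(-1) mod 21 = 16
x = (15×21×11 + 20×46×16) mod 966 = 797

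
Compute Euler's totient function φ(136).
64

136 = 2^3 × 17
φ(n) = n × ∏(1 - 1/p) for each prime p dividing n
φ(136) = 136 × (1 - 1/2) × (1 - 1/17) = 64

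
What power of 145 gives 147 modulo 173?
51

Baby-step giant-step with step n = ⌈√173⌉ = 14.
Baby steps 145^j mod 173 (j:value) for j=0..13: 0:1, 1:145, 2:92, 3:19, 4:160, 5:18, 6:15, 7:99, 8:169, 9:112, 10:151, 11:97, 12:52, 13:101.
Giant-step multiplier: 145^(-14) ≡ 145^(172-14) = 145^158 ≡ 49 (mod 173).
Giant steps γ_i = 147·49^i mod 173: γ_0=147, γ_1=110, γ_2=27, γ_3=112 (in table at j=9).
x = i·n + j = 3·14 + 9 = 51.
Check: 145^51 ≡ 147 (mod 173).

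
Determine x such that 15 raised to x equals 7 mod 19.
12

Baby-step giant-step with step n = ⌈√19⌉ = 5.
Baby steps 15^j mod 19 (j:value) for j=0..4: 0:1, 1:15, 2:16, 3:12, 4:9.
Giant-step multiplier: 15^(-5) ≡ 15^(18-5) = 15^13 ≡ 10 (mod 19).
Giant steps γ_i = 7·10^i mod 19: γ_0=7, γ_1=13, γ_2=16 (in table at j=2).
x = i·n + j = 2·5 + 2 = 12.
Check: 15^12 ≡ 7 (mod 19).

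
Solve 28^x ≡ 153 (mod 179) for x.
66

Baby-step giant-step with step n = ⌈√179⌉ = 14.
Baby steps 28^j mod 179 (j:value) for j=0..13: 0:1, 1:28, 2:68, 3:114, 4:149, 5:55, 6:108, 7:160, 8:5, 9:140, 10:161, 11:33, 12:29, 13:96.
Giant-step multiplier: 28^(-14) ≡ 28^(178-14) = 28^164 ≡ 60 (mod 179).
Giant steps γ_i = 153·60^i mod 179: γ_0=153, γ_1=51, γ_2=17, γ_3=125, γ_4=161 (in table at j=10).
x = i·n + j = 4·14 + 10 = 66.
Check: 28^66 ≡ 153 (mod 179).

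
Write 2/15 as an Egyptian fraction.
1/8 + 1/120

Greedy algorithm:
2/15: ceiling(15/2) = 8, use 1/8
1/120: ceiling(120/1) = 120, use 1/120
Result: 2/15 = 1/8 + 1/120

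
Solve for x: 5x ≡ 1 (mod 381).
305

gcd(5, 381) = 1, so the inverse exists.
Extended Euclidean algorithm on (381, 5):
381 = 76 × 5 + 1  ⟹  1 = (1)·381 + (-76)·5
So (-76)·5 ≡ 1 (mod 381), i.e. 5^(-1) ≡ -76 ≡ 305 (mod 381).
Check: 5 × 305 = 1525 ≡ 1 (mod 381)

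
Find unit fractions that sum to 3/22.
1/8 + 1/88

Greedy algorithm:
3/22: ceiling(22/3) = 8, use 1/8
1/88: ceiling(88/1) = 88, use 1/88
Result: 3/22 = 1/8 + 1/88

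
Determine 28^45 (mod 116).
28

Repeated squaring. Binary of 45 = 101101.
28^1 ≡ 28 (mod 116); 28^2 ≡ 88 (mod 116); 28^4 ≡ 88 (mod 116); 28^8 ≡ 88 (mod 116); 28^16 ≡ 88 (mod 116); 28^32 ≡ 88 (mod 116)
28^45 = 28^1 × 28^4 × 28^8 × 28^32 ≡ 28 (mod 116)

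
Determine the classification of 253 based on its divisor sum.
deficient

Proper divisors of 253: sum = 1 + 11 + 23 = 35
Since 35 < 253, 253 is deficient.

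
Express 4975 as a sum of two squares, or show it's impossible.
Not possible

Factorization: 4975 = 5^2 × 199
By Fermat: n is sum of two squares iff every prime p ≡ 3 (mod 4) appears to even power.
Prime(s) ≡ 3 (mod 4) with odd exponent: [(199, 1)]
Therefore 4975 cannot be expressed as a² + b².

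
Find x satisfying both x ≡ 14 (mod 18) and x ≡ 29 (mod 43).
158

Using Chinese Remainder Theorem:
M = 18 × 43 = 774
M1 = 43, M2 = 18
y1 = 43^(-1) mod 18 = 13
y2 = 18^(-1) mod 43 = 12
x = (14×43×13 + 29×18×12) mod 774 = 158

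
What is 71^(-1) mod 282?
143

gcd(71, 282) = 1, so the inverse exists.
Extended Euclidean algorithm on (282, 71):
282 = 3 × 71 + 69  ⟹  69 = (1)·282 + (-3)·71
71 = 1 × 69 + 2  ⟹  2 = (-1)·282 + (4)·71
69 = 34 × 2 + 1  ⟹  1 = (35)·282 + (-139)·71
So (-139)·71 ≡ 1 (mod 282), i.e. 71^(-1) ≡ -139 ≡ 143 (mod 282).
Check: 71 × 143 = 10153 ≡ 1 (mod 282)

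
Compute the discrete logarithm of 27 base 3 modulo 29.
3

Baby-step giant-step with step n = ⌈√29⌉ = 6.
Baby steps 3^j mod 29 (j:value) for j=0..5: 0:1, 1:3, 2:9, 3:27, 4:23, 5:11.
h = 27 is already in the table at j=3, so x = 3.
Check: 3^3 ≡ 27 (mod 29).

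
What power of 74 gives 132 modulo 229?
172

Baby-step giant-step with step n = ⌈√229⌉ = 16.
Baby steps 74^j mod 229 (j:value) for j=0..15: 0:1, 1:74, 2:209, 3:123, 4:171, 5:59, 6:15, 7:194, 8:158, 9:13, 10:46, 11:198, 12:225, 13:162, 14:80, 15:195.
Giant-step multiplier: 74^(-16) ≡ 74^(228-16) = 74^212 ≡ 153 (mod 229).
Giant steps γ_i = 132·153^i mod 229: γ_0=132, γ_1=44, γ_2=91, γ_3=183, γ_4=61, γ_5=173, γ_6=134, γ_7=121, γ_8=193, γ_9=217, γ_10=225 (in table at j=12).
x = i·n + j = 10·16 + 12 = 172.
Check: 74^172 ≡ 132 (mod 229).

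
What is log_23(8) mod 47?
20

Baby-step giant-step with step n = ⌈√47⌉ = 7.
Baby steps 23^j mod 47 (j:value) for j=0..6: 0:1, 1:23, 2:12, 3:41, 4:3, 5:22, 6:36.
Giant-step multiplier: 23^(-7) ≡ 23^(46-7) = 23^39 ≡ 13 (mod 47).
Giant steps γ_i = 8·13^i mod 47: γ_0=8, γ_1=10, γ_2=36 (in table at j=6).
x = i·n + j = 2·7 + 6 = 20.
Check: 23^20 ≡ 8 (mod 47).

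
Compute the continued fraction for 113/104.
[1; 11, 1, 1, 4]

Euclidean algorithm steps:
113 = 1 × 104 + 9
104 = 11 × 9 + 5
9 = 1 × 5 + 4
5 = 1 × 4 + 1
4 = 4 × 1 + 0
Continued fraction: [1; 11, 1, 1, 4]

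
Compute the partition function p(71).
4697205

p(n) counts ways to write n as a sum of positive integers (order ignored).
Euler's pentagonal recurrence: p(k) = p(k-1) + p(k-2) - p(k-5) - p(k-7) + p(k-12) + p(k-15) - ... (offsets j(3j∓1)/2, signs ++--, p(0)=1, p(<0)=0).
DP table for k = 0..70: p(0)=1, p(1)=1, p(2)=2, p(3)=3, p(4)=5, p(5)=7, p(6)=11, p(7)=15, p(8)=22, p(9)=30, p(10)=42, p(11)=56, p(12)=77, p(13)=101, p(14)=135, p(15)=176, p(16)=231, p(17)=297, p(18)=385, p(19)=490, p(20)=627, p(21)=792, p(22)=1002, p(23)=1255, p(24)=1575, p(25)=1958, p(26)=2436, p(27)=3010, p(28)=3718, p(29)=4565, p(30)=5604, p(31)=6842, p(32)=8349, p(33)=10143, p(34)=12310, p(35)=14883, p(36)=17977, p(37)=21637, p(38)=26015, p(39)=31185, p(40)=37338, p(41)=44583, p(42)=53174, p(43)=63261, p(44)=75175, p(45)=89134, p(46)=105558, p(47)=124754, p(48)=147273, p(49)=173525, p(50)=204226, p(51)=239943, p(52)=281589, p(53)=329931, p(54)=386155, p(55)=451276, p(56)=526823, p(57)=614154, p(58)=715220, p(59)=831820, p(60)=966467, p(61)=1121505, p(62)=1300156, p(63)=1505499, p(64)=1741630, p(65)=2012558, p(66)=2323520, p(67)=2679689, p(68)=3087735, p(69)=3554345, p(70)=4087968.
Final step: p(71) = p(70) + p(69) - p(66) - p(64) + p(59) + p(56) - p(49) - p(45) + p(36) + p(31) - p(20) - p(14) + p(1)
= 4087968 + 3554345 - 2323520 - 1741630 + 831820 + 526823 - 173525 - 89134 + 17977 + 6842 - 627 - 135 + 1
= 4697205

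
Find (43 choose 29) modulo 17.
0

Using Lucas' theorem:
Write n=43 and k=29 in base 17:
n in base 17: [2, 9]
k in base 17: [1, 12]
C(43,29) mod 17 = ∏ C(n_i, k_i) mod 17
Digit binomials (mod 17): C(2,1) = 2; C(9,12) = 0 (k_i > n_i)
Product: 2 × 0 = 0 ≡ 0 (mod 17)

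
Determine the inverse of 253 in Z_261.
163

gcd(253, 261) = 1, so the inverse exists.
Extended Euclidean algorithm on (261, 253):
261 = 1 × 253 + 8  ⟹  8 = (1)·261 + (-1)·253
253 = 31 × 8 + 5  ⟹  5 = (-31)·261 + (32)·253
8 = 1 × 5 + 3  ⟹  3 = (32)·261 + (-33)·253
5 = 1 × 3 + 2  ⟹  2 = (-63)·261 + (65)·253
3 = 1 × 2 + 1  ⟹  1 = (95)·261 + (-98)·253
So (-98)·253 ≡ 1 (mod 261), i.e. 253^(-1) ≡ -98 ≡ 163 (mod 261).
Check: 253 × 163 = 41239 ≡ 1 (mod 261)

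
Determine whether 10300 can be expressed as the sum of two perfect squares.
Not possible

Factorization: 10300 = 2^2 × 5^2 × 103
By Fermat: n is sum of two squares iff every prime p ≡ 3 (mod 4) appears to even power.
Prime(s) ≡ 3 (mod 4) with odd exponent: [(103, 1)]
Therefore 10300 cannot be expressed as a² + b².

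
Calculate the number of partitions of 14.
135

p(n) counts ways to write n as a sum of positive integers (order ignored).
Euler's pentagonal recurrence: p(k) = p(k-1) + p(k-2) - p(k-5) - p(k-7) + p(k-12) + p(k-15) - ... (offsets j(3j∓1)/2, signs ++--, p(0)=1, p(<0)=0).
DP table for k = 0..13: p(0)=1, p(1)=1, p(2)=2, p(3)=3, p(4)=5, p(5)=7, p(6)=11, p(7)=15, p(8)=22, p(9)=30, p(10)=42, p(11)=56, p(12)=77, p(13)=101.
Final step: p(14) = p(13) + p(12) - p(9) - p(7) + p(2)
= 101 + 77 - 30 - 15 + 2
= 135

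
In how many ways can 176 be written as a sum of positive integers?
476715857290

p(n) counts ways to write n as a sum of positive integers (order ignored).
Euler's pentagonal recurrence: p(k) = p(k-1) + p(k-2) - p(k-5) - p(k-7) + p(k-12) + p(k-15) - ... (offsets j(3j∓1)/2, signs ++--, p(0)=1, p(<0)=0).
DP table for k = 0..175: p(0)=1, p(1)=1, p(2)=2, p(3)=3, p(4)=5, p(5)=7, p(6)=11, p(7)=15, p(8)=22, p(9)=30, p(10)=42, p(11)=56, p(12)=77, p(13)=101, p(14)=135, p(15)=176, p(16)=231, p(17)=297, p(18)=385, p(19)=490, p(20)=627, p(21)=792, p(22)=1002, p(23)=1255, p(24)=1575, p(25)=1958, p(26)=2436, p(27)=3010, p(28)=3718, p(29)=4565, p(30)=5604, p(31)=6842, p(32)=8349, p(33)=10143, p(34)=12310, p(35)=14883, p(36)=17977, p(37)=21637, p(38)=26015, p(39)=31185, p(40)=37338, p(41)=44583, p(42)=53174, p(43)=63261, p(44)=75175, p(45)=89134, p(46)=105558, p(47)=124754, p(48)=147273, p(49)=173525, p(50)=204226, p(51)=239943, p(52)=281589, p(53)=329931, p(54)=386155, p(55)=451276, p(56)=526823, p(57)=614154, p(58)=715220, p(59)=831820, p(60)=966467, p(61)=1121505, p(62)=1300156, p(63)=1505499, p(64)=1741630, p(65)=2012558, p(66)=2323520, p(67)=2679689, p(68)=3087735, p(69)=3554345, p(70)=4087968, p(71)=4697205, p(72)=5392783, p(73)=6185689, p(74)=7089500, p(75)=8118264, p(76)=9289091, p(77)=10619863, p(78)=12132164, p(79)=13848650, p(80)=15796476, p(81)=18004327, p(82)=20506255, p(83)=23338469, p(84)=26543660, p(85)=30167357, p(86)=34262962, p(87)=38887673, p(88)=44108109, p(89)=49995925, p(90)=56634173, p(91)=64112359, p(92)=72533807, p(93)=82010177, p(94)=92669720, p(95)=104651419, p(96)=118114304, p(97)=133230930, p(98)=150198136, p(99)=169229875, p(100)=190569292, p(101)=214481126, p(102)=241265379, p(103)=271248950, p(104)=304801365, p(105)=342325709, p(106)=384276336, p(107)=431149389, p(108)=483502844, p(109)=541946240, p(110)=607163746, p(111)=679903203, p(112)=761002156, p(113)=851376628, p(114)=952050665, p(115)=1064144451, p(116)=1188908248, p(117)=1327710076, p(118)=1482074143, p(119)=1653668665, p(120)=1844349560, p(121)=2056148051, p(122)=2291320912, p(123)=2552338241, p(124)=2841940500, p(125)=3163127352, p(126)=3519222692, p(127)=3913864295, p(128)=4351078600, p(129)=4835271870, p(130)=5371315400, p(131)=5964539504, p(132)=6620830889, p(133)=7346629512, p(134)=8149040695, p(135)=9035836076, p(136)=10015581680, p(137)=11097645016, p(138)=12292341831, p(139)=13610949895, p(140)=15065878135, p(141)=16670689208, p(142)=18440293320, p(143)=20390982757, p(144)=22540654445, p(145)=24908858009, p(146)=27517052599, p(147)=30388671978, p(148)=33549419497, p(149)=37027355200, p(150)=40853235313, p(151)=45060624582, p(152)=49686288421, p(153)=54770336324, p(154)=60356673280, p(155)=66493182097, p(156)=73232243759, p(157)=80630964769, p(158)=88751778802, p(159)=97662728555, p(160)=107438159466, p(161)=118159068427, p(162)=129913904637, p(163)=142798995930, p(164)=156919475295, p(165)=172389800255, p(166)=189334822579, p(167)=207890420102, p(168)=228204732751, p(169)=250438925115, p(170)=274768617130, p(171)=301384802048, p(172)=330495499613, p(173)=362326859895, p(174)=397125074750, p(175)=435157697830.
Final step: p(176) = p(175) + p(174) - p(171) - p(169) + p(164) + p(161) - p(154) - p(150) + p(141) + p(136) - p(125) - p(119) + p(106) + p(99) - p(84) - p(76) + p(59) + p(50) - p(31) - p(21) + p(0)
= 435157697830 + 397125074750 - 301384802048 - 250438925115 + 156919475295 + 118159068427 - 60356673280 - 40853235313 + 16670689208 + 10015581680 - 3163127352 - 1653668665 + 384276336 + 169229875 - 26543660 - 9289091 + 831820 + 204226 - 6842 - 792 + 1
= 476715857290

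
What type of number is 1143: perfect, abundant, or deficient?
deficient

Proper divisors of 1143: sum = 1 + 3 + 9 + 127 + 381 = 521
Since 521 < 1143, 1143 is deficient.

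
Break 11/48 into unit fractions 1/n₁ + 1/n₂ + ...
1/5 + 1/35 + 1/1680

Greedy algorithm:
11/48: ceiling(48/11) = 5, use 1/5
7/240: ceiling(240/7) = 35, use 1/35
1/1680: ceiling(1680/1) = 1680, use 1/1680
Result: 11/48 = 1/5 + 1/35 + 1/1680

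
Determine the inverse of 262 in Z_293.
189

gcd(262, 293) = 1, so the inverse exists.
Extended Euclidean algorithm on (293, 262):
293 = 1 × 262 + 31  ⟹  31 = (1)·293 + (-1)·262
262 = 8 × 31 + 14  ⟹  14 = (-8)·293 + (9)·262
31 = 2 × 14 + 3  ⟹  3 = (17)·293 + (-19)·262
14 = 4 × 3 + 2  ⟹  2 = (-76)·293 + (85)·262
3 = 1 × 2 + 1  ⟹  1 = (93)·293 + (-104)·262
So (-104)·262 ≡ 1 (mod 293), i.e. 262^(-1) ≡ -104 ≡ 189 (mod 293).
Check: 262 × 189 = 49518 ≡ 1 (mod 293)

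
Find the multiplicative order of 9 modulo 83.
41

83 is prime, so ord(9) divides φ(83) = 82.
Divisors of 82: 1, 2, 41, 82.
Repeated squaring: 9^1 ≡ 9, 9^2 ≡ 81, 9^4 ≡ 4, 9^8 ≡ 16, 9^16 ≡ 7, 9^32 ≡ 49, 9^64 ≡ 77 (mod 83).
Test 9^d mod 83 for each divisor d in increasing order:
9^1 ≡ 9
9^2 ≡ 81
9^41 = 9^32·9^8·9^1 ≡ 1  ← first divisor giving 1
The order is 41.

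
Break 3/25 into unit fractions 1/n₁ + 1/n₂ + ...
1/9 + 1/113 + 1/25425

Greedy algorithm:
3/25: ceiling(25/3) = 9, use 1/9
2/225: ceiling(225/2) = 113, use 1/113
1/25425: ceiling(25425/1) = 25425, use 1/25425
Result: 3/25 = 1/9 + 1/113 + 1/25425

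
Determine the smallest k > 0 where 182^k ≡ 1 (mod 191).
190

191 is prime, so ord(182) divides φ(191) = 190.
Divisors of 190: 1, 2, 5, 10, 19, 38, 95, 190.
Repeated squaring: 182^1 ≡ 182, 182^2 ≡ 81, 182^4 ≡ 67, 182^8 ≡ 96, 182^16 ≡ 48, 182^32 ≡ 12, 182^64 ≡ 144, 182^128 ≡ 108 (mod 191).
Test 182^d mod 191 for each divisor d in increasing order:
182^1 ≡ 182
182^2 ≡ 81
182^5 = 182^4·182^1 ≡ 161
182^10 = 182^8·182^2 ≡ 136
182^19 = 182^16·182^2·182^1 ≡ 152
182^38 = 182^32·182^4·182^2 ≡ 184
182^95 = 182^64·182^16·182^8·182^4·182^2·182^1 ≡ 190
182^190 = 182^128·182^32·182^16·182^8·182^4·182^2 ≡ 1  ← first divisor giving 1
The order is 190.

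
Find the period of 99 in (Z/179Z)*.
178

179 is prime, so ord(99) divides φ(179) = 178.
Divisors of 178: 1, 2, 89, 178.
Repeated squaring: 99^1 ≡ 99, 99^2 ≡ 135, 99^4 ≡ 146, 99^8 ≡ 15, 99^16 ≡ 46, 99^32 ≡ 147, 99^64 ≡ 129, 99^128 ≡ 173 (mod 179).
Test 99^d mod 179 for each divisor d in increasing order:
99^1 ≡ 99
99^2 ≡ 135
99^89 = 99^64·99^16·99^8·99^1 ≡ 178
99^178 = 99^128·99^32·99^16·99^2 ≡ 1  ← first divisor giving 1
The order is 178.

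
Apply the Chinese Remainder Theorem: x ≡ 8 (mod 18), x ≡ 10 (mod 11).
98

Using Chinese Remainder Theorem:
M = 18 × 11 = 198
M1 = 11, M2 = 18
y1 = 11^(-1) mod 18 = 5
y2 = 18^(-1) mod 11 = 8
x = (8×11×5 + 10×18×8) mod 198 = 98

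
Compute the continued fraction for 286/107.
[2; 1, 2, 17, 2]

Euclidean algorithm steps:
286 = 2 × 107 + 72
107 = 1 × 72 + 35
72 = 2 × 35 + 2
35 = 17 × 2 + 1
2 = 2 × 1 + 0
Continued fraction: [2; 1, 2, 17, 2]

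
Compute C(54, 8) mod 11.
1

Using Lucas' theorem:
Write n=54 and k=8 in base 11:
n in base 11: [4, 10]
k in base 11: [0, 8]
C(54,8) mod 11 = ∏ C(n_i, k_i) mod 11
Digit binomials (mod 11): C(4,0) = 1; C(10,8) = 45 ≡ 1
Product: 1 × 1 = 1 ≡ 1 (mod 11)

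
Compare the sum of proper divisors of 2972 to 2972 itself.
deficient

Proper divisors of 2972: sum = 1 + 2 + 4 + 743 + 1486 = 2236
Since 2236 < 2972, 2972 is deficient.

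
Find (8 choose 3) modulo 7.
0

Using Lucas' theorem:
Write n=8 and k=3 in base 7:
n in base 7: [1, 1]
k in base 7: [0, 3]
C(8,3) mod 7 = ∏ C(n_i, k_i) mod 7
Digit binomials (mod 7): C(1,0) = 1; C(1,3) = 0 (k_i > n_i)
Product: 1 × 0 = 0 ≡ 0 (mod 7)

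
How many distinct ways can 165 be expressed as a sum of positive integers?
172389800255

p(n) counts ways to write n as a sum of positive integers (order ignored).
Euler's pentagonal recurrence: p(k) = p(k-1) + p(k-2) - p(k-5) - p(k-7) + p(k-12) + p(k-15) - ... (offsets j(3j∓1)/2, signs ++--, p(0)=1, p(<0)=0).
DP table for k = 0..164: p(0)=1, p(1)=1, p(2)=2, p(3)=3, p(4)=5, p(5)=7, p(6)=11, p(7)=15, p(8)=22, p(9)=30, p(10)=42, p(11)=56, p(12)=77, p(13)=101, p(14)=135, p(15)=176, p(16)=231, p(17)=297, p(18)=385, p(19)=490, p(20)=627, p(21)=792, p(22)=1002, p(23)=1255, p(24)=1575, p(25)=1958, p(26)=2436, p(27)=3010, p(28)=3718, p(29)=4565, p(30)=5604, p(31)=6842, p(32)=8349, p(33)=10143, p(34)=12310, p(35)=14883, p(36)=17977, p(37)=21637, p(38)=26015, p(39)=31185, p(40)=37338, p(41)=44583, p(42)=53174, p(43)=63261, p(44)=75175, p(45)=89134, p(46)=105558, p(47)=124754, p(48)=147273, p(49)=173525, p(50)=204226, p(51)=239943, p(52)=281589, p(53)=329931, p(54)=386155, p(55)=451276, p(56)=526823, p(57)=614154, p(58)=715220, p(59)=831820, p(60)=966467, p(61)=1121505, p(62)=1300156, p(63)=1505499, p(64)=1741630, p(65)=2012558, p(66)=2323520, p(67)=2679689, p(68)=3087735, p(69)=3554345, p(70)=4087968, p(71)=4697205, p(72)=5392783, p(73)=6185689, p(74)=7089500, p(75)=8118264, p(76)=9289091, p(77)=10619863, p(78)=12132164, p(79)=13848650, p(80)=15796476, p(81)=18004327, p(82)=20506255, p(83)=23338469, p(84)=26543660, p(85)=30167357, p(86)=34262962, p(87)=38887673, p(88)=44108109, p(89)=49995925, p(90)=56634173, p(91)=64112359, p(92)=72533807, p(93)=82010177, p(94)=92669720, p(95)=104651419, p(96)=118114304, p(97)=133230930, p(98)=150198136, p(99)=169229875, p(100)=190569292, p(101)=214481126, p(102)=241265379, p(103)=271248950, p(104)=304801365, p(105)=342325709, p(106)=384276336, p(107)=431149389, p(108)=483502844, p(109)=541946240, p(110)=607163746, p(111)=679903203, p(112)=761002156, p(113)=851376628, p(114)=952050665, p(115)=1064144451, p(116)=1188908248, p(117)=1327710076, p(118)=1482074143, p(119)=1653668665, p(120)=1844349560, p(121)=2056148051, p(122)=2291320912, p(123)=2552338241, p(124)=2841940500, p(125)=3163127352, p(126)=3519222692, p(127)=3913864295, p(128)=4351078600, p(129)=4835271870, p(130)=5371315400, p(131)=5964539504, p(132)=6620830889, p(133)=7346629512, p(134)=8149040695, p(135)=9035836076, p(136)=10015581680, p(137)=11097645016, p(138)=12292341831, p(139)=13610949895, p(140)=15065878135, p(141)=16670689208, p(142)=18440293320, p(143)=20390982757, p(144)=22540654445, p(145)=24908858009, p(146)=27517052599, p(147)=30388671978, p(148)=33549419497, p(149)=37027355200, p(150)=40853235313, p(151)=45060624582, p(152)=49686288421, p(153)=54770336324, p(154)=60356673280, p(155)=66493182097, p(156)=73232243759, p(157)=80630964769, p(158)=88751778802, p(159)=97662728555, p(160)=107438159466, p(161)=118159068427, p(162)=129913904637, p(163)=142798995930, p(164)=156919475295.
Final step: p(165) = p(164) + p(163) - p(160) - p(158) + p(153) + p(150) - p(143) - p(139) + p(130) + p(125) - p(114) - p(108) + p(95) + p(88) - p(73) - p(65) + p(48) + p(39) - p(20) - p(10)
= 156919475295 + 142798995930 - 107438159466 - 88751778802 + 54770336324 + 40853235313 - 20390982757 - 13610949895 + 5371315400 + 3163127352 - 952050665 - 483502844 + 104651419 + 44108109 - 6185689 - 2012558 + 147273 + 31185 - 627 - 42
= 172389800255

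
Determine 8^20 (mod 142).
116

Repeated squaring. Binary of 20 = 10100.
8^1 ≡ 8 (mod 142); 8^2 ≡ 64 (mod 142); 8^4 ≡ 120 (mod 142); 8^8 ≡ 58 (mod 142); 8^16 ≡ 98 (mod 142)
8^20 = 8^4 × 8^16 ≡ 116 (mod 142)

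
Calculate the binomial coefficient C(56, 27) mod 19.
2

Using Lucas' theorem:
Write n=56 and k=27 in base 19:
n in base 19: [2, 18]
k in base 19: [1, 8]
C(56,27) mod 19 = ∏ C(n_i, k_i) mod 19
Digit binomials (mod 19): C(2,1) = 2; C(18,8) = 43758 ≡ 1
Product: 2 × 1 = 2 ≡ 2 (mod 19)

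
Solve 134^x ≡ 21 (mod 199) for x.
11

Baby-step giant-step with step n = ⌈√199⌉ = 15.
Baby steps 134^j mod 199 (j:value) for j=0..14: 0:1, 1:134, 2:46, 3:194, 4:126, 5:168, 6:25, 7:166, 8:155, 9:74, 10:165, 11:21, 12:28, 13:170, 14:94.
h = 21 is already in the table at j=11, so x = 11.
Check: 134^11 ≡ 21 (mod 199).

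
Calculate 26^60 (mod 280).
176

Repeated squaring. Binary of 60 = 111100.
26^1 ≡ 26 (mod 280); 26^2 ≡ 116 (mod 280); 26^4 ≡ 16 (mod 280); 26^8 ≡ 256 (mod 280); 26^16 ≡ 16 (mod 280); 26^32 ≡ 256 (mod 280)
26^60 = 26^4 × 26^8 × 26^16 × 26^32 ≡ 176 (mod 280)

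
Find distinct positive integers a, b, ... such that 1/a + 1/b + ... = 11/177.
1/17 + 1/301 + 1/905709

Greedy algorithm:
11/177: ceiling(177/11) = 17, use 1/17
10/3009: ceiling(3009/10) = 301, use 1/301
1/905709: ceiling(905709/1) = 905709, use 1/905709
Result: 11/177 = 1/17 + 1/301 + 1/905709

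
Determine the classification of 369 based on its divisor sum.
deficient

Proper divisors of 369: sum = 1 + 3 + 9 + 41 + 123 = 177
Since 177 < 369, 369 is deficient.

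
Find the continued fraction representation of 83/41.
[2; 41]

Euclidean algorithm steps:
83 = 2 × 41 + 1
41 = 41 × 1 + 0
Continued fraction: [2; 41]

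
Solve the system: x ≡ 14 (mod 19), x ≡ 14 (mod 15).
14

Using Chinese Remainder Theorem:
M = 19 × 15 = 285
M1 = 15, M2 = 19
y1 = 15^(-1) mod 19 = 14
y2 = 19^(-1) mod 15 = 4
x = (14×15×14 + 14×19×4) mod 285 = 14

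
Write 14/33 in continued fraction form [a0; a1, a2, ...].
[0; 2, 2, 1, 4]

Euclidean algorithm steps:
14 = 0 × 33 + 14
33 = 2 × 14 + 5
14 = 2 × 5 + 4
5 = 1 × 4 + 1
4 = 4 × 1 + 0
Continued fraction: [0; 2, 2, 1, 4]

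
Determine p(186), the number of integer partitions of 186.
1171432692373

p(n) counts ways to write n as a sum of positive integers (order ignored).
Euler's pentagonal recurrence: p(k) = p(k-1) + p(k-2) - p(k-5) - p(k-7) + p(k-12) + p(k-15) - ... (offsets j(3j∓1)/2, signs ++--, p(0)=1, p(<0)=0).
DP table for k = 0..185: p(0)=1, p(1)=1, p(2)=2, p(3)=3, p(4)=5, p(5)=7, p(6)=11, p(7)=15, p(8)=22, p(9)=30, p(10)=42, p(11)=56, p(12)=77, p(13)=101, p(14)=135, p(15)=176, p(16)=231, p(17)=297, p(18)=385, p(19)=490, p(20)=627, p(21)=792, p(22)=1002, p(23)=1255, p(24)=1575, p(25)=1958, p(26)=2436, p(27)=3010, p(28)=3718, p(29)=4565, p(30)=5604, p(31)=6842, p(32)=8349, p(33)=10143, p(34)=12310, p(35)=14883, p(36)=17977, p(37)=21637, p(38)=26015, p(39)=31185, p(40)=37338, p(41)=44583, p(42)=53174, p(43)=63261, p(44)=75175, p(45)=89134, p(46)=105558, p(47)=124754, p(48)=147273, p(49)=173525, p(50)=204226, p(51)=239943, p(52)=281589, p(53)=329931, p(54)=386155, p(55)=451276, p(56)=526823, p(57)=614154, p(58)=715220, p(59)=831820, p(60)=966467, p(61)=1121505, p(62)=1300156, p(63)=1505499, p(64)=1741630, p(65)=2012558, p(66)=2323520, p(67)=2679689, p(68)=3087735, p(69)=3554345, p(70)=4087968, p(71)=4697205, p(72)=5392783, p(73)=6185689, p(74)=7089500, p(75)=8118264, p(76)=9289091, p(77)=10619863, p(78)=12132164, p(79)=13848650, p(80)=15796476, p(81)=18004327, p(82)=20506255, p(83)=23338469, p(84)=26543660, p(85)=30167357, p(86)=34262962, p(87)=38887673, p(88)=44108109, p(89)=49995925, p(90)=56634173, p(91)=64112359, p(92)=72533807, p(93)=82010177, p(94)=92669720, p(95)=104651419, p(96)=118114304, p(97)=133230930, p(98)=150198136, p(99)=169229875, p(100)=190569292, p(101)=214481126, p(102)=241265379, p(103)=271248950, p(104)=304801365, p(105)=342325709, p(106)=384276336, p(107)=431149389, p(108)=483502844, p(109)=541946240, p(110)=607163746, p(111)=679903203, p(112)=761002156, p(113)=851376628, p(114)=952050665, p(115)=1064144451, p(116)=1188908248, p(117)=1327710076, p(118)=1482074143, p(119)=1653668665, p(120)=1844349560, p(121)=2056148051, p(122)=2291320912, p(123)=2552338241, p(124)=2841940500, p(125)=3163127352, p(126)=3519222692, p(127)=3913864295, p(128)=4351078600, p(129)=4835271870, p(130)=5371315400, p(131)=5964539504, p(132)=6620830889, p(133)=7346629512, p(134)=8149040695, p(135)=9035836076, p(136)=10015581680, p(137)=11097645016, p(138)=12292341831, p(139)=13610949895, p(140)=15065878135, p(141)=16670689208, p(142)=18440293320, p(143)=20390982757, p(144)=22540654445, p(145)=24908858009, p(146)=27517052599, p(147)=30388671978, p(148)=33549419497, p(149)=37027355200, p(150)=40853235313, p(151)=45060624582, p(152)=49686288421, p(153)=54770336324, p(154)=60356673280, p(155)=66493182097, p(156)=73232243759, p(157)=80630964769, p(158)=88751778802, p(159)=97662728555, p(160)=107438159466, p(161)=118159068427, p(162)=129913904637, p(163)=142798995930, p(164)=156919475295, p(165)=172389800255, p(166)=189334822579, p(167)=207890420102, p(168)=228204732751, p(169)=250438925115, p(170)=274768617130, p(171)=301384802048, p(172)=330495499613, p(173)=362326859895, p(174)=397125074750, p(175)=435157697830, p(176)=476715857290, p(177)=522115831195, p(178)=571701605655, p(179)=625846753120, p(180)=684957390936, p(181)=749474411781, p(182)=819876908323, p(183)=896684817527, p(184)=980462880430, p(185)=1071823774337.
Final step: p(186) = p(185) + p(184) - p(181) - p(179) + p(174) + p(171) - p(164) - p(160) + p(151) + p(146) - p(135) - p(129) + p(116) + p(109) - p(94) - p(86) + p(69) + p(60) - p(41) - p(31) + p(10)
= 1071823774337 + 980462880430 - 749474411781 - 625846753120 + 397125074750 + 301384802048 - 156919475295 - 107438159466 + 45060624582 + 27517052599 - 9035836076 - 4835271870 + 1188908248 + 541946240 - 92669720 - 34262962 + 3554345 + 966467 - 44583 - 6842 + 42
= 1171432692373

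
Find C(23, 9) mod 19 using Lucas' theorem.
0

Using Lucas' theorem:
Write n=23 and k=9 in base 19:
n in base 19: [1, 4]
k in base 19: [0, 9]
C(23,9) mod 19 = ∏ C(n_i, k_i) mod 19
Digit binomials (mod 19): C(1,0) = 1; C(4,9) = 0 (k_i > n_i)
Product: 1 × 0 = 0 ≡ 0 (mod 19)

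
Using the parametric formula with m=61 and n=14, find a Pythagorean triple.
(3525, 1708, 3917)

Euclid's formula: a = m² - n², b = 2mn, c = m² + n²
m = 61, n = 14
a = 61² - 14² = 3721 - 196 = 3525
b = 2 × 61 × 14 = 1708
c = 61² + 14² = 3721 + 196 = 3917
Verification: 3525² + 1708² = 12425625 + 2917264 = 15342889 = 3917² ✓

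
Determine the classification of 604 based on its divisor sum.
deficient

Proper divisors of 604: sum = 1 + 2 + 4 + 151 + 302 = 460
Since 460 < 604, 604 is deficient.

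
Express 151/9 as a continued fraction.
[16; 1, 3, 2]

Euclidean algorithm steps:
151 = 16 × 9 + 7
9 = 1 × 7 + 2
7 = 3 × 2 + 1
2 = 2 × 1 + 0
Continued fraction: [16; 1, 3, 2]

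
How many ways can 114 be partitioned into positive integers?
952050665

p(n) counts ways to write n as a sum of positive integers (order ignored).
Euler's pentagonal recurrence: p(k) = p(k-1) + p(k-2) - p(k-5) - p(k-7) + p(k-12) + p(k-15) - ... (offsets j(3j∓1)/2, signs ++--, p(0)=1, p(<0)=0).
DP table for k = 0..113: p(0)=1, p(1)=1, p(2)=2, p(3)=3, p(4)=5, p(5)=7, p(6)=11, p(7)=15, p(8)=22, p(9)=30, p(10)=42, p(11)=56, p(12)=77, p(13)=101, p(14)=135, p(15)=176, p(16)=231, p(17)=297, p(18)=385, p(19)=490, p(20)=627, p(21)=792, p(22)=1002, p(23)=1255, p(24)=1575, p(25)=1958, p(26)=2436, p(27)=3010, p(28)=3718, p(29)=4565, p(30)=5604, p(31)=6842, p(32)=8349, p(33)=10143, p(34)=12310, p(35)=14883, p(36)=17977, p(37)=21637, p(38)=26015, p(39)=31185, p(40)=37338, p(41)=44583, p(42)=53174, p(43)=63261, p(44)=75175, p(45)=89134, p(46)=105558, p(47)=124754, p(48)=147273, p(49)=173525, p(50)=204226, p(51)=239943, p(52)=281589, p(53)=329931, p(54)=386155, p(55)=451276, p(56)=526823, p(57)=614154, p(58)=715220, p(59)=831820, p(60)=966467, p(61)=1121505, p(62)=1300156, p(63)=1505499, p(64)=1741630, p(65)=2012558, p(66)=2323520, p(67)=2679689, p(68)=3087735, p(69)=3554345, p(70)=4087968, p(71)=4697205, p(72)=5392783, p(73)=6185689, p(74)=7089500, p(75)=8118264, p(76)=9289091, p(77)=10619863, p(78)=12132164, p(79)=13848650, p(80)=15796476, p(81)=18004327, p(82)=20506255, p(83)=23338469, p(84)=26543660, p(85)=30167357, p(86)=34262962, p(87)=38887673, p(88)=44108109, p(89)=49995925, p(90)=56634173, p(91)=64112359, p(92)=72533807, p(93)=82010177, p(94)=92669720, p(95)=104651419, p(96)=118114304, p(97)=133230930, p(98)=150198136, p(99)=169229875, p(100)=190569292, p(101)=214481126, p(102)=241265379, p(103)=271248950, p(104)=304801365, p(105)=342325709, p(106)=384276336, p(107)=431149389, p(108)=483502844, p(109)=541946240, p(110)=607163746, p(111)=679903203, p(112)=761002156, p(113)=851376628.
Final step: p(114) = p(113) + p(112) - p(109) - p(107) + p(102) + p(99) - p(92) - p(88) + p(79) + p(74) - p(63) - p(57) + p(44) + p(37) - p(22) - p(14)
= 851376628 + 761002156 - 541946240 - 431149389 + 241265379 + 169229875 - 72533807 - 44108109 + 13848650 + 7089500 - 1505499 - 614154 + 75175 + 21637 - 1002 - 135
= 952050665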